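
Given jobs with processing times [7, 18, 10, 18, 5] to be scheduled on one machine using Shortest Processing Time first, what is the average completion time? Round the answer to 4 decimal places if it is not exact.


Sort jobs by processing time (SPT order): [5, 7, 10, 18, 18]
Compute completion times sequentially:
  Job 1: processing = 5, completes at 5
  Job 2: processing = 7, completes at 12
  Job 3: processing = 10, completes at 22
  Job 4: processing = 18, completes at 40
  Job 5: processing = 18, completes at 58
Sum of completion times = 137
Average completion time = 137/5 = 27.4

27.4


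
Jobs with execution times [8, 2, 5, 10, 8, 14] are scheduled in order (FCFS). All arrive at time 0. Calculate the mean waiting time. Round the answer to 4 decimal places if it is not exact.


FCFS order (as given): [8, 2, 5, 10, 8, 14]
Waiting times:
  Job 1: wait = 0
  Job 2: wait = 8
  Job 3: wait = 10
  Job 4: wait = 15
  Job 5: wait = 25
  Job 6: wait = 33
Sum of waiting times = 91
Average waiting time = 91/6 = 15.1667

15.1667


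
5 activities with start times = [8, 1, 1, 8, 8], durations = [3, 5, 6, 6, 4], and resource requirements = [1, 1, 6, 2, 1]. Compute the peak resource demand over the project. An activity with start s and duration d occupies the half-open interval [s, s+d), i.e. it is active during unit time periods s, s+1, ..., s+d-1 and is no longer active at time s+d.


Each activity i is active on [start_i, start_i + duration_i).
Compute total resource usage per time slot:
  t=0: active resources = [], total = 0
  t=1: active resources = [1, 6], total = 7
  t=2: active resources = [1, 6], total = 7
  t=3: active resources = [1, 6], total = 7
  t=4: active resources = [1, 6], total = 7
  t=5: active resources = [1, 6], total = 7
  t=6: active resources = [6], total = 6
  t=7: active resources = [], total = 0
  t=8: active resources = [1, 2, 1], total = 4
  t=9: active resources = [1, 2, 1], total = 4
  t=10: active resources = [1, 2, 1], total = 4
  t=11: active resources = [2, 1], total = 3
  t=12: active resources = [2], total = 2
  t=13: active resources = [2], total = 2
Peak resource demand = 7

7


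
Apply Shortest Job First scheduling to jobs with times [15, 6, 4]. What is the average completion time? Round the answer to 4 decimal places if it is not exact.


SJF order (ascending): [4, 6, 15]
Completion times:
  Job 1: burst=4, C=4
  Job 2: burst=6, C=10
  Job 3: burst=15, C=25
Average completion = 39/3 = 13.0

13.0


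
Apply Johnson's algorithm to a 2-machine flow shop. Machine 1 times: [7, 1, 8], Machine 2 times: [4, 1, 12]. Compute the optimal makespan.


Apply Johnson's rule:
  Group 1 (a <= b): [(2, 1, 1), (3, 8, 12)]
  Group 2 (a > b): [(1, 7, 4)]
Optimal job order: [2, 3, 1]
Schedule:
  Job 2: M1 done at 1, M2 done at 2
  Job 3: M1 done at 9, M2 done at 21
  Job 1: M1 done at 16, M2 done at 25
Makespan = 25

25


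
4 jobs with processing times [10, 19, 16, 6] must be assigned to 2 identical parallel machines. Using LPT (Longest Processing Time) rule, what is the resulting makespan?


Sort jobs in decreasing order (LPT): [19, 16, 10, 6]
Assign each job to the least loaded machine:
  Machine 1: jobs [19, 6], load = 25
  Machine 2: jobs [16, 10], load = 26
Makespan = max load = 26

26


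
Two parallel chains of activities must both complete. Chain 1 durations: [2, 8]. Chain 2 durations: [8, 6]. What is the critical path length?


Path A total = 2 + 8 = 10
Path B total = 8 + 6 = 14
Critical path = longest path = max(10, 14) = 14

14


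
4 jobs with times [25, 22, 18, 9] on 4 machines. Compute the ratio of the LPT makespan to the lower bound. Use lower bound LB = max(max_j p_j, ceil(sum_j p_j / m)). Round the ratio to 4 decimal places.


LPT order: [25, 22, 18, 9]
Machine loads after assignment: [25, 22, 18, 9]
LPT makespan = 25
Lower bound = max(max_job, ceil(total/4)) = max(25, 19) = 25
Ratio = 25 / 25 = 1.0

1.0


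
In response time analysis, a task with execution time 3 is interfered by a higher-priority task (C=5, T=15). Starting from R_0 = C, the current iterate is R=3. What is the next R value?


R_next = C + ceil(R_prev / T_hp) * C_hp
ceil(3 / 15) = ceil(0.2) = 1
Interference = 1 * 5 = 5
R_next = 3 + 5 = 8

8


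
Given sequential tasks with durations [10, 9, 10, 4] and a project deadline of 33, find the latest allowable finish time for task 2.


LF(activity 2) = deadline - sum of successor durations
Successors: activities 3 through 4 with durations [10, 4]
Sum of successor durations = 14
LF = 33 - 14 = 19

19


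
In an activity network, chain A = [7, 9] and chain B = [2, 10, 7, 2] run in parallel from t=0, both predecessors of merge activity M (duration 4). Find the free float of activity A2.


ES(A2) = sum of predecessors on chain A = 7
EF(A2) = ES + duration = 7 + 9 = 16
Successor of A2 is M. ES(M) = max(sum(A), sum(B)) = max(16, 21) = 21
Free float = ES(successor) - EF(current) = 21 - 16 = 5

5


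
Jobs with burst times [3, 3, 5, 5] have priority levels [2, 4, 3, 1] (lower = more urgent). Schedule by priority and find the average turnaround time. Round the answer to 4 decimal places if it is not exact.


Sort by priority (ascending = highest first):
Order: [(1, 5), (2, 3), (3, 5), (4, 3)]
Completion times:
  Priority 1, burst=5, C=5
  Priority 2, burst=3, C=8
  Priority 3, burst=5, C=13
  Priority 4, burst=3, C=16
Average turnaround = 42/4 = 10.5

10.5


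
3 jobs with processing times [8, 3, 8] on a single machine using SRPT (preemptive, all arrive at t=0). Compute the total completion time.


Since all jobs arrive at t=0, SRPT equals SPT ordering.
SPT order: [3, 8, 8]
Completion times:
  Job 1: p=3, C=3
  Job 2: p=8, C=11
  Job 3: p=8, C=19
Total completion time = 3 + 11 + 19 = 33

33


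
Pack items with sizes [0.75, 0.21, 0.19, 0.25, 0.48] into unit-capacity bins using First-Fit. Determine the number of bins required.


Place items sequentially using First-Fit:
  Item 0.75 -> new Bin 1
  Item 0.21 -> Bin 1 (now 0.96)
  Item 0.19 -> new Bin 2
  Item 0.25 -> Bin 2 (now 0.44)
  Item 0.48 -> Bin 2 (now 0.92)
Total bins used = 2

2


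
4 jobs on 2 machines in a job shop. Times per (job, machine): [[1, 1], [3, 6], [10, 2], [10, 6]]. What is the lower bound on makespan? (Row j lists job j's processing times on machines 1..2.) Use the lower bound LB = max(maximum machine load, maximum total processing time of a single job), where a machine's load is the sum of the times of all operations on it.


Machine loads:
  Machine 1: 1 + 3 + 10 + 10 = 24
  Machine 2: 1 + 6 + 2 + 6 = 15
Max machine load = 24
Job totals:
  Job 1: 2
  Job 2: 9
  Job 3: 12
  Job 4: 16
Max job total = 16
Lower bound = max(24, 16) = 24

24


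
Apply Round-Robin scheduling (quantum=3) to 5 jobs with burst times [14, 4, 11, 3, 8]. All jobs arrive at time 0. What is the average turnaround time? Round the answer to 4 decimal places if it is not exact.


Time quantum = 3
Execution trace:
  J1 runs 3 units, time = 3
  J2 runs 3 units, time = 6
  J3 runs 3 units, time = 9
  J4 runs 3 units, time = 12
  J5 runs 3 units, time = 15
  J1 runs 3 units, time = 18
  J2 runs 1 units, time = 19
  J3 runs 3 units, time = 22
  J5 runs 3 units, time = 25
  J1 runs 3 units, time = 28
  J3 runs 3 units, time = 31
  J5 runs 2 units, time = 33
  J1 runs 3 units, time = 36
  J3 runs 2 units, time = 38
  J1 runs 2 units, time = 40
Finish times: [40, 19, 38, 12, 33]
Average turnaround = 142/5 = 28.4

28.4


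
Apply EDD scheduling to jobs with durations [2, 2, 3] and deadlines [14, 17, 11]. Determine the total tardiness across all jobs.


Sort by due date (EDD order): [(3, 11), (2, 14), (2, 17)]
Compute completion times and tardiness:
  Job 1: p=3, d=11, C=3, tardiness=max(0,3-11)=0
  Job 2: p=2, d=14, C=5, tardiness=max(0,5-14)=0
  Job 3: p=2, d=17, C=7, tardiness=max(0,7-17)=0
Total tardiness = 0

0


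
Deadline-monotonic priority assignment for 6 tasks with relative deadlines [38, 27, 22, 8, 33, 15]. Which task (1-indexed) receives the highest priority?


Sort tasks by relative deadline (ascending):
  Task 4: deadline = 8
  Task 6: deadline = 15
  Task 3: deadline = 22
  Task 2: deadline = 27
  Task 5: deadline = 33
  Task 1: deadline = 38
Priority order (highest first): [4, 6, 3, 2, 5, 1]
Highest priority task = 4

4


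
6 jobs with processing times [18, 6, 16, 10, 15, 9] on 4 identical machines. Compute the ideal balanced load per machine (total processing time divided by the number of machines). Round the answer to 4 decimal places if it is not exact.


Total processing time = 18 + 6 + 16 + 10 + 15 + 9 = 74
Number of machines = 4
Ideal balanced load = 74 / 4 = 18.5

18.5


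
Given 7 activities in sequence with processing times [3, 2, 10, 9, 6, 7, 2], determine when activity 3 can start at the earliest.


Activity 3 starts after activities 1 through 2 complete.
Predecessor durations: [3, 2]
ES = 3 + 2 = 5

5


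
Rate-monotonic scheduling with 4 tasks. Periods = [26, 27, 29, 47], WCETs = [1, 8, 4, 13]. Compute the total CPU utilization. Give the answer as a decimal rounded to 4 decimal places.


Compute individual utilizations (exact fractions):
  Task 1: C/T = 1/26 (approx. 0.0385)
  Task 2: C/T = 8/27 (approx. 0.2963)
  Task 3: C/T = 4/29 (approx. 0.1379)
  Task 4: C/T = 13/47 (approx. 0.2766)
Total utilization U = 1/26 + 8/27 + 4/29 + 13/47 = 716935/956826
Rounded to 4 decimal places: U = 0.7493
RM (Liu & Layland) bound for 4 tasks = 0.756828; compare with U = 716935/956826 (approx. 0.749285)
U <= bound, so schedulable by RM sufficient condition.

0.7493


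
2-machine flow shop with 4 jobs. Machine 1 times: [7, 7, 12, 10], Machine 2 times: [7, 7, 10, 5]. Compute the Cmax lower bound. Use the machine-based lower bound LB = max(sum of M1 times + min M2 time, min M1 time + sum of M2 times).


LB1 = sum(M1 times) + min(M2 times) = 36 + 5 = 41
LB2 = min(M1 times) + sum(M2 times) = 7 + 29 = 36
Lower bound = max(LB1, LB2) = max(41, 36) = 41

41


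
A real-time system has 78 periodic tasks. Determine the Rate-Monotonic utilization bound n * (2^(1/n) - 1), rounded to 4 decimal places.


Compute 2^(1/78) = 1.0089261045
Subtract 1: 1.0089261045 - 1 = 0.0089261045
Multiply by n: 78 * 0.0089261045 = 0.6962361510
Round to 4 dp: 0.6962

0.6962


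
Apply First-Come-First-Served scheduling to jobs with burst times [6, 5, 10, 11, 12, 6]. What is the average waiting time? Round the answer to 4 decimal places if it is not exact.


FCFS order (as given): [6, 5, 10, 11, 12, 6]
Waiting times:
  Job 1: wait = 0
  Job 2: wait = 6
  Job 3: wait = 11
  Job 4: wait = 21
  Job 5: wait = 32
  Job 6: wait = 44
Sum of waiting times = 114
Average waiting time = 114/6 = 19.0

19.0


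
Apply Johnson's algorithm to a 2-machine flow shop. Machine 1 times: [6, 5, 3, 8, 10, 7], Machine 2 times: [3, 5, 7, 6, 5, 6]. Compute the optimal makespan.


Apply Johnson's rule:
  Group 1 (a <= b): [(3, 3, 7), (2, 5, 5)]
  Group 2 (a > b): [(4, 8, 6), (6, 7, 6), (5, 10, 5), (1, 6, 3)]
Optimal job order: [3, 2, 4, 6, 5, 1]
Schedule:
  Job 3: M1 done at 3, M2 done at 10
  Job 2: M1 done at 8, M2 done at 15
  Job 4: M1 done at 16, M2 done at 22
  Job 6: M1 done at 23, M2 done at 29
  Job 5: M1 done at 33, M2 done at 38
  Job 1: M1 done at 39, M2 done at 42
Makespan = 42

42


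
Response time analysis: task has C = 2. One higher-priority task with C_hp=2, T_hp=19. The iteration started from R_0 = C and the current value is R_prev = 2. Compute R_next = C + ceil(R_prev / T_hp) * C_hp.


R_next = C + ceil(R_prev / T_hp) * C_hp
ceil(2 / 19) = ceil(0.1053) = 1
Interference = 1 * 2 = 2
R_next = 2 + 2 = 4

4


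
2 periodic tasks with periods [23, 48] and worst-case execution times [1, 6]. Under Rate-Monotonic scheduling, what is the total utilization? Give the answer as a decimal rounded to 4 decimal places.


Compute individual utilizations (exact fractions):
  Task 1: C/T = 1/23 (approx. 0.0435)
  Task 2: C/T = 6/48 = 1/8 (approx. 0.125)
Total utilization U = 1/23 + 1/8 = 31/184
Rounded to 4 decimal places: U = 0.1685
RM (Liu & Layland) bound for 2 tasks = 0.828427; compare with U = 31/184 (approx. 0.168478)
U <= bound, so schedulable by RM sufficient condition.

0.1685


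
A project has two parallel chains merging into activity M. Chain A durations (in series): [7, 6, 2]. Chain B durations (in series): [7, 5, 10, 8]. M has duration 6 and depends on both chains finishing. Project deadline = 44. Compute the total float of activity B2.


Forward pass: ES(B2) = sum of predecessors on chain B = 7
EF = ES + duration = 7 + 5 = 12
Backward pass: LF(M) = deadline = 44; LS(M) = 44 - 6 = 38
LF(B2) = LS(M) - sum(successors on chain B) = 38 - 18 = 20
LS = LF - duration = 20 - 5 = 15
Total float = LS - ES = 15 - 7 = 8

8


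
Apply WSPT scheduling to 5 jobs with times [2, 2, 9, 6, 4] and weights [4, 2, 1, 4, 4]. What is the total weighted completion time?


Compute p/w ratios and sort ascending (WSPT): [(2, 4), (2, 2), (4, 4), (6, 4), (9, 1)]
Compute weighted completion times:
  Job (p=2,w=4): C=2, w*C=4*2=8
  Job (p=2,w=2): C=4, w*C=2*4=8
  Job (p=4,w=4): C=8, w*C=4*8=32
  Job (p=6,w=4): C=14, w*C=4*14=56
  Job (p=9,w=1): C=23, w*C=1*23=23
Total weighted completion time = 127

127


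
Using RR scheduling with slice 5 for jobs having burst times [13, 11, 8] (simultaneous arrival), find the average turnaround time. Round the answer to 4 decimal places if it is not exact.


Time quantum = 5
Execution trace:
  J1 runs 5 units, time = 5
  J2 runs 5 units, time = 10
  J3 runs 5 units, time = 15
  J1 runs 5 units, time = 20
  J2 runs 5 units, time = 25
  J3 runs 3 units, time = 28
  J1 runs 3 units, time = 31
  J2 runs 1 units, time = 32
Finish times: [31, 32, 28]
Average turnaround = 91/3 = 30.3333

30.3333


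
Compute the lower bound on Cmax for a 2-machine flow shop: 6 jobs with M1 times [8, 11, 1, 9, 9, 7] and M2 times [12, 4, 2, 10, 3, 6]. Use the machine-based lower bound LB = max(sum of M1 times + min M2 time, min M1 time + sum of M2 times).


LB1 = sum(M1 times) + min(M2 times) = 45 + 2 = 47
LB2 = min(M1 times) + sum(M2 times) = 1 + 37 = 38
Lower bound = max(LB1, LB2) = max(47, 38) = 47

47


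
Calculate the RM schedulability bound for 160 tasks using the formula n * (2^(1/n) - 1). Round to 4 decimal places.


Compute 2^(1/160) = 1.0043415673
Subtract 1: 1.0043415673 - 1 = 0.0043415673
Multiply by n: 160 * 0.0043415673 = 0.6946507680
Round to 4 dp: 0.6947

0.6947


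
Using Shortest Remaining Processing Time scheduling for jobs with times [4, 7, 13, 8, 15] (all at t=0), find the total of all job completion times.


Since all jobs arrive at t=0, SRPT equals SPT ordering.
SPT order: [4, 7, 8, 13, 15]
Completion times:
  Job 1: p=4, C=4
  Job 2: p=7, C=11
  Job 3: p=8, C=19
  Job 4: p=13, C=32
  Job 5: p=15, C=47
Total completion time = 4 + 11 + 19 + 32 + 47 = 113

113


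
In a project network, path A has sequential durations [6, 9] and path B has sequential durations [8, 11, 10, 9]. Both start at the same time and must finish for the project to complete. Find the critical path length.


Path A total = 6 + 9 = 15
Path B total = 8 + 11 + 10 + 9 = 38
Critical path = longest path = max(15, 38) = 38

38


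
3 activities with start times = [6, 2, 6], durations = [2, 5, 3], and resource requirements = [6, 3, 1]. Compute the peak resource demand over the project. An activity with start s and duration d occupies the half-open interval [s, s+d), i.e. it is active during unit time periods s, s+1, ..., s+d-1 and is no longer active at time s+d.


Each activity i is active on [start_i, start_i + duration_i).
Compute total resource usage per time slot:
  t=0: active resources = [], total = 0
  t=1: active resources = [], total = 0
  t=2: active resources = [3], total = 3
  t=3: active resources = [3], total = 3
  t=4: active resources = [3], total = 3
  t=5: active resources = [3], total = 3
  t=6: active resources = [6, 3, 1], total = 10
  t=7: active resources = [6, 1], total = 7
  t=8: active resources = [1], total = 1
Peak resource demand = 10

10


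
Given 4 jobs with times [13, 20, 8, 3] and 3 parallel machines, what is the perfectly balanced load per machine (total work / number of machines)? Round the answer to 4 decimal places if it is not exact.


Total processing time = 13 + 20 + 8 + 3 = 44
Number of machines = 3
Ideal balanced load = 44 / 3 = 14.6667

14.6667


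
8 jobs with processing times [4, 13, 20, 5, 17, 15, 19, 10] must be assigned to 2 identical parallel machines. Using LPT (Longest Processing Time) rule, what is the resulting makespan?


Sort jobs in decreasing order (LPT): [20, 19, 17, 15, 13, 10, 5, 4]
Assign each job to the least loaded machine:
  Machine 1: jobs [20, 15, 13, 4], load = 52
  Machine 2: jobs [19, 17, 10, 5], load = 51
Makespan = max load = 52

52


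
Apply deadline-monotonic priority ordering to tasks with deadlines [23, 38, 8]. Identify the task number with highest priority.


Sort tasks by relative deadline (ascending):
  Task 3: deadline = 8
  Task 1: deadline = 23
  Task 2: deadline = 38
Priority order (highest first): [3, 1, 2]
Highest priority task = 3

3


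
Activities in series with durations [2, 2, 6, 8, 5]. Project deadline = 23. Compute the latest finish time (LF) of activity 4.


LF(activity 4) = deadline - sum of successor durations
Successors: activities 5 through 5 with durations [5]
Sum of successor durations = 5
LF = 23 - 5 = 18

18


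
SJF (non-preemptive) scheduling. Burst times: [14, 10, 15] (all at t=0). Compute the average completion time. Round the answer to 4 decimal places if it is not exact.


SJF order (ascending): [10, 14, 15]
Completion times:
  Job 1: burst=10, C=10
  Job 2: burst=14, C=24
  Job 3: burst=15, C=39
Average completion = 73/3 = 24.3333

24.3333


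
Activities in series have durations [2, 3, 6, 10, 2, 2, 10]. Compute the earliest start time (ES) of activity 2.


Activity 2 starts after activities 1 through 1 complete.
Predecessor durations: [2]
ES = 2 = 2

2


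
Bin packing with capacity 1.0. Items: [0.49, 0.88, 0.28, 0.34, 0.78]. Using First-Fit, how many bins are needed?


Place items sequentially using First-Fit:
  Item 0.49 -> new Bin 1
  Item 0.88 -> new Bin 2
  Item 0.28 -> Bin 1 (now 0.77)
  Item 0.34 -> new Bin 3
  Item 0.78 -> new Bin 4
Total bins used = 4

4


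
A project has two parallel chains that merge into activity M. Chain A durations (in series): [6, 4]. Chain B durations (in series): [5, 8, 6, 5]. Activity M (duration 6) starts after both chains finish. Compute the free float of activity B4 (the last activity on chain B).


ES(B4) = sum of predecessors on chain B = 19
EF(B4) = ES + duration = 19 + 5 = 24
Successor of B4 is M. ES(M) = max(sum(A), sum(B)) = max(10, 24) = 24
Free float = ES(successor) - EF(current) = 24 - 24 = 0

0


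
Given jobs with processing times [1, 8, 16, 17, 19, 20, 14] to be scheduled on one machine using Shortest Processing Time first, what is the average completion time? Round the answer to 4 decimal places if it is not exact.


Sort jobs by processing time (SPT order): [1, 8, 14, 16, 17, 19, 20]
Compute completion times sequentially:
  Job 1: processing = 1, completes at 1
  Job 2: processing = 8, completes at 9
  Job 3: processing = 14, completes at 23
  Job 4: processing = 16, completes at 39
  Job 5: processing = 17, completes at 56
  Job 6: processing = 19, completes at 75
  Job 7: processing = 20, completes at 95
Sum of completion times = 298
Average completion time = 298/7 = 42.5714

42.5714


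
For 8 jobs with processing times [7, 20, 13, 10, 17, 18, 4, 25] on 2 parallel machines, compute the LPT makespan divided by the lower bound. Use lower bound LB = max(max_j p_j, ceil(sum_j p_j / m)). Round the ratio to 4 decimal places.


LPT order: [25, 20, 18, 17, 13, 10, 7, 4]
Machine loads after assignment: [56, 58]
LPT makespan = 58
Lower bound = max(max_job, ceil(total/2)) = max(25, 57) = 57
Ratio = 58 / 57 = 1.0175

1.0175


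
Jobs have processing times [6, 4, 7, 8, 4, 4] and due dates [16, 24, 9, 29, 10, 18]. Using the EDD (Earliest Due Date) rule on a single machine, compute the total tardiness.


Sort by due date (EDD order): [(7, 9), (4, 10), (6, 16), (4, 18), (4, 24), (8, 29)]
Compute completion times and tardiness:
  Job 1: p=7, d=9, C=7, tardiness=max(0,7-9)=0
  Job 2: p=4, d=10, C=11, tardiness=max(0,11-10)=1
  Job 3: p=6, d=16, C=17, tardiness=max(0,17-16)=1
  Job 4: p=4, d=18, C=21, tardiness=max(0,21-18)=3
  Job 5: p=4, d=24, C=25, tardiness=max(0,25-24)=1
  Job 6: p=8, d=29, C=33, tardiness=max(0,33-29)=4
Total tardiness = 10

10


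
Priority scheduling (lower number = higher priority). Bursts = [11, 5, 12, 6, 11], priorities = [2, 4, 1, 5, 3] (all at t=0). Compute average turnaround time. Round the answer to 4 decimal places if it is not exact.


Sort by priority (ascending = highest first):
Order: [(1, 12), (2, 11), (3, 11), (4, 5), (5, 6)]
Completion times:
  Priority 1, burst=12, C=12
  Priority 2, burst=11, C=23
  Priority 3, burst=11, C=34
  Priority 4, burst=5, C=39
  Priority 5, burst=6, C=45
Average turnaround = 153/5 = 30.6

30.6


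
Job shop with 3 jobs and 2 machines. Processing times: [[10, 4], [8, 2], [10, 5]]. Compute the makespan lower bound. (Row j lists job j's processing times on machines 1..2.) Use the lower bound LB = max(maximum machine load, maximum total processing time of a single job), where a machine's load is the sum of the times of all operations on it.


Machine loads:
  Machine 1: 10 + 8 + 10 = 28
  Machine 2: 4 + 2 + 5 = 11
Max machine load = 28
Job totals:
  Job 1: 14
  Job 2: 10
  Job 3: 15
Max job total = 15
Lower bound = max(28, 15) = 28

28


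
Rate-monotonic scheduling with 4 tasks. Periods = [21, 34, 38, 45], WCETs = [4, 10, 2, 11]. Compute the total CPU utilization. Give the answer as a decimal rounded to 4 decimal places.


Compute individual utilizations (exact fractions):
  Task 1: C/T = 4/21 (approx. 0.1905)
  Task 2: C/T = 10/34 = 5/17 (approx. 0.2941)
  Task 3: C/T = 2/38 = 1/19 (approx. 0.0526)
  Task 4: C/T = 11/45 (approx. 0.2444)
Total utilization U = 4/21 + 5/17 + 1/19 + 11/45 = 79531/101745
Rounded to 4 decimal places: U = 0.7817
RM (Liu & Layland) bound for 4 tasks = 0.756828; compare with U = 79531/101745 (approx. 0.781670)
bound < U <= 1, so the RM sufficient condition is not met (inconclusive; an exact test such as response-time analysis is needed).

0.7817


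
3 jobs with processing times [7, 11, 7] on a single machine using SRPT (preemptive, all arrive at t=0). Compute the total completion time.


Since all jobs arrive at t=0, SRPT equals SPT ordering.
SPT order: [7, 7, 11]
Completion times:
  Job 1: p=7, C=7
  Job 2: p=7, C=14
  Job 3: p=11, C=25
Total completion time = 7 + 14 + 25 = 46

46


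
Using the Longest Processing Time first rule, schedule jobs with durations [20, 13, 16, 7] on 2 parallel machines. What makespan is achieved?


Sort jobs in decreasing order (LPT): [20, 16, 13, 7]
Assign each job to the least loaded machine:
  Machine 1: jobs [20, 7], load = 27
  Machine 2: jobs [16, 13], load = 29
Makespan = max load = 29

29


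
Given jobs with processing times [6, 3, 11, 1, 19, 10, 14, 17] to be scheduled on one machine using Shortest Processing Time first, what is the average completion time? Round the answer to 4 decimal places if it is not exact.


Sort jobs by processing time (SPT order): [1, 3, 6, 10, 11, 14, 17, 19]
Compute completion times sequentially:
  Job 1: processing = 1, completes at 1
  Job 2: processing = 3, completes at 4
  Job 3: processing = 6, completes at 10
  Job 4: processing = 10, completes at 20
  Job 5: processing = 11, completes at 31
  Job 6: processing = 14, completes at 45
  Job 7: processing = 17, completes at 62
  Job 8: processing = 19, completes at 81
Sum of completion times = 254
Average completion time = 254/8 = 31.75

31.75


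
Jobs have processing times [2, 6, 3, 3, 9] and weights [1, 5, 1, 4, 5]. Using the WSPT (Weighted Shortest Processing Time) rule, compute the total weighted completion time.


Compute p/w ratios and sort ascending (WSPT): [(3, 4), (6, 5), (9, 5), (2, 1), (3, 1)]
Compute weighted completion times:
  Job (p=3,w=4): C=3, w*C=4*3=12
  Job (p=6,w=5): C=9, w*C=5*9=45
  Job (p=9,w=5): C=18, w*C=5*18=90
  Job (p=2,w=1): C=20, w*C=1*20=20
  Job (p=3,w=1): C=23, w*C=1*23=23
Total weighted completion time = 190

190


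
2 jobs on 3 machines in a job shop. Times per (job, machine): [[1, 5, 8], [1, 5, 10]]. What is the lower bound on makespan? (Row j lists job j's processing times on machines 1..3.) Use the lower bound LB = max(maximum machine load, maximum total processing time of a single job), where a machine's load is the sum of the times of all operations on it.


Machine loads:
  Machine 1: 1 + 1 = 2
  Machine 2: 5 + 5 = 10
  Machine 3: 8 + 10 = 18
Max machine load = 18
Job totals:
  Job 1: 14
  Job 2: 16
Max job total = 16
Lower bound = max(18, 16) = 18

18


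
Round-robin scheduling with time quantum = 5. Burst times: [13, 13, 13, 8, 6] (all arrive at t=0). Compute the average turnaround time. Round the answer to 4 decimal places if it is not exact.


Time quantum = 5
Execution trace:
  J1 runs 5 units, time = 5
  J2 runs 5 units, time = 10
  J3 runs 5 units, time = 15
  J4 runs 5 units, time = 20
  J5 runs 5 units, time = 25
  J1 runs 5 units, time = 30
  J2 runs 5 units, time = 35
  J3 runs 5 units, time = 40
  J4 runs 3 units, time = 43
  J5 runs 1 units, time = 44
  J1 runs 3 units, time = 47
  J2 runs 3 units, time = 50
  J3 runs 3 units, time = 53
Finish times: [47, 50, 53, 43, 44]
Average turnaround = 237/5 = 47.4

47.4


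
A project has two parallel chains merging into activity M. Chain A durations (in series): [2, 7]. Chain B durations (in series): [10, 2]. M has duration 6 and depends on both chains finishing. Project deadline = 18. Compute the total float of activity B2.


Forward pass: ES(B2) = sum of predecessors on chain B = 10
EF = ES + duration = 10 + 2 = 12
Backward pass: LF(M) = deadline = 18; LS(M) = 18 - 6 = 12
LF(B2) = LS(M) - sum(successors on chain B) = 12 - 0 = 12
LS = LF - duration = 12 - 2 = 10
Total float = LS - ES = 10 - 10 = 0

0


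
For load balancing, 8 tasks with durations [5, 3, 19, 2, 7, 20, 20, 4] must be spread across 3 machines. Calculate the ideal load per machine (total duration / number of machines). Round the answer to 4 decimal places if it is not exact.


Total processing time = 5 + 3 + 19 + 2 + 7 + 20 + 20 + 4 = 80
Number of machines = 3
Ideal balanced load = 80 / 3 = 26.6667

26.6667


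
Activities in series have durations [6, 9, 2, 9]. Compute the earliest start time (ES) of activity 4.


Activity 4 starts after activities 1 through 3 complete.
Predecessor durations: [6, 9, 2]
ES = 6 + 9 + 2 = 17

17


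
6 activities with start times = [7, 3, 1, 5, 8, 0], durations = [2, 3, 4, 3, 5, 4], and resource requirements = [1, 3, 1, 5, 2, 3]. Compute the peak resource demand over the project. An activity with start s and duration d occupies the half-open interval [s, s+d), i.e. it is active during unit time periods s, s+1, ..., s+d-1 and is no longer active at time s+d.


Each activity i is active on [start_i, start_i + duration_i).
Compute total resource usage per time slot:
  t=0: active resources = [3], total = 3
  t=1: active resources = [1, 3], total = 4
  t=2: active resources = [1, 3], total = 4
  t=3: active resources = [3, 1, 3], total = 7
  t=4: active resources = [3, 1], total = 4
  t=5: active resources = [3, 5], total = 8
  t=6: active resources = [5], total = 5
  t=7: active resources = [1, 5], total = 6
  t=8: active resources = [1, 2], total = 3
  t=9: active resources = [2], total = 2
  t=10: active resources = [2], total = 2
  t=11: active resources = [2], total = 2
  t=12: active resources = [2], total = 2
Peak resource demand = 8

8


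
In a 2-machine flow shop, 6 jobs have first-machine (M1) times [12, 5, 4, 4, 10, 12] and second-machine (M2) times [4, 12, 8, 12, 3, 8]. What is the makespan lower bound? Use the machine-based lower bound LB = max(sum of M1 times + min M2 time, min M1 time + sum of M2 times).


LB1 = sum(M1 times) + min(M2 times) = 47 + 3 = 50
LB2 = min(M1 times) + sum(M2 times) = 4 + 47 = 51
Lower bound = max(LB1, LB2) = max(50, 51) = 51

51


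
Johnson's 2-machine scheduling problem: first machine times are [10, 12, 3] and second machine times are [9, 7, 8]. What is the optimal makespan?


Apply Johnson's rule:
  Group 1 (a <= b): [(3, 3, 8)]
  Group 2 (a > b): [(1, 10, 9), (2, 12, 7)]
Optimal job order: [3, 1, 2]
Schedule:
  Job 3: M1 done at 3, M2 done at 11
  Job 1: M1 done at 13, M2 done at 22
  Job 2: M1 done at 25, M2 done at 32
Makespan = 32

32


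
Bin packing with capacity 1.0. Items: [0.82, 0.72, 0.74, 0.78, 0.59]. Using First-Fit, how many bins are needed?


Place items sequentially using First-Fit:
  Item 0.82 -> new Bin 1
  Item 0.72 -> new Bin 2
  Item 0.74 -> new Bin 3
  Item 0.78 -> new Bin 4
  Item 0.59 -> new Bin 5
Total bins used = 5

5


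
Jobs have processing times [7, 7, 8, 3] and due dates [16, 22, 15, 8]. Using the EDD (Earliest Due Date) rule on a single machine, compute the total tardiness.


Sort by due date (EDD order): [(3, 8), (8, 15), (7, 16), (7, 22)]
Compute completion times and tardiness:
  Job 1: p=3, d=8, C=3, tardiness=max(0,3-8)=0
  Job 2: p=8, d=15, C=11, tardiness=max(0,11-15)=0
  Job 3: p=7, d=16, C=18, tardiness=max(0,18-16)=2
  Job 4: p=7, d=22, C=25, tardiness=max(0,25-22)=3
Total tardiness = 5

5


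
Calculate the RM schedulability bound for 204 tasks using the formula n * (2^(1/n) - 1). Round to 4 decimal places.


Compute 2^(1/204) = 1.0034035593
Subtract 1: 1.0034035593 - 1 = 0.0034035593
Multiply by n: 204 * 0.0034035593 = 0.6943260972
Round to 4 dp: 0.6943

0.6943


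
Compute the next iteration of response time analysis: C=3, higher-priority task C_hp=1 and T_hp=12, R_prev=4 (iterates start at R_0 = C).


R_next = C + ceil(R_prev / T_hp) * C_hp
ceil(4 / 12) = ceil(0.3333) = 1
Interference = 1 * 1 = 1
R_next = 3 + 1 = 4
R_next = R_prev, so the iteration has converged (response time = 4).

4


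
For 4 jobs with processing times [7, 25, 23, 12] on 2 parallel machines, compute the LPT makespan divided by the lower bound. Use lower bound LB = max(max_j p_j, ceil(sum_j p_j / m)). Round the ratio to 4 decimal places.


LPT order: [25, 23, 12, 7]
Machine loads after assignment: [32, 35]
LPT makespan = 35
Lower bound = max(max_job, ceil(total/2)) = max(25, 34) = 34
Ratio = 35 / 34 = 1.0294

1.0294


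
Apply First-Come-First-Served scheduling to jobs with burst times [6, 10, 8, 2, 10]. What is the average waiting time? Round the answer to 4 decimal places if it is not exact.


FCFS order (as given): [6, 10, 8, 2, 10]
Waiting times:
  Job 1: wait = 0
  Job 2: wait = 6
  Job 3: wait = 16
  Job 4: wait = 24
  Job 5: wait = 26
Sum of waiting times = 72
Average waiting time = 72/5 = 14.4

14.4


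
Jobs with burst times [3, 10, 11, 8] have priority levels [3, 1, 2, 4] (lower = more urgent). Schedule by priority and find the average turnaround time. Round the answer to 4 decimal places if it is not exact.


Sort by priority (ascending = highest first):
Order: [(1, 10), (2, 11), (3, 3), (4, 8)]
Completion times:
  Priority 1, burst=10, C=10
  Priority 2, burst=11, C=21
  Priority 3, burst=3, C=24
  Priority 4, burst=8, C=32
Average turnaround = 87/4 = 21.75

21.75


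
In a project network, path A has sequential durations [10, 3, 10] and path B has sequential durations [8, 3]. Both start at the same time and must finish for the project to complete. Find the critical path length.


Path A total = 10 + 3 + 10 = 23
Path B total = 8 + 3 = 11
Critical path = longest path = max(23, 11) = 23

23


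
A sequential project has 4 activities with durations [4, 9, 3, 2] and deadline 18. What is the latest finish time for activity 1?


LF(activity 1) = deadline - sum of successor durations
Successors: activities 2 through 4 with durations [9, 3, 2]
Sum of successor durations = 14
LF = 18 - 14 = 4

4


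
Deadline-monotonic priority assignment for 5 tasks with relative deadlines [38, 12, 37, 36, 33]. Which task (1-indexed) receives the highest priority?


Sort tasks by relative deadline (ascending):
  Task 2: deadline = 12
  Task 5: deadline = 33
  Task 4: deadline = 36
  Task 3: deadline = 37
  Task 1: deadline = 38
Priority order (highest first): [2, 5, 4, 3, 1]
Highest priority task = 2

2


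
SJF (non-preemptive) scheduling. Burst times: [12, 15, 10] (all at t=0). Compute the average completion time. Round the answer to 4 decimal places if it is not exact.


SJF order (ascending): [10, 12, 15]
Completion times:
  Job 1: burst=10, C=10
  Job 2: burst=12, C=22
  Job 3: burst=15, C=37
Average completion = 69/3 = 23.0

23.0


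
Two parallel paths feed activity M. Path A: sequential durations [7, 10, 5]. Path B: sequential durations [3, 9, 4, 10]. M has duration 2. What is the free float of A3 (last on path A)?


ES(A3) = sum of predecessors on chain A = 17
EF(A3) = ES + duration = 17 + 5 = 22
Successor of A3 is M. ES(M) = max(sum(A), sum(B)) = max(22, 26) = 26
Free float = ES(successor) - EF(current) = 26 - 22 = 4

4


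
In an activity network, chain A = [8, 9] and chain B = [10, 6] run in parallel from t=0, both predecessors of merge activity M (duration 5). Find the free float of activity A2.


ES(A2) = sum of predecessors on chain A = 8
EF(A2) = ES + duration = 8 + 9 = 17
Successor of A2 is M. ES(M) = max(sum(A), sum(B)) = max(17, 16) = 17
Free float = ES(successor) - EF(current) = 17 - 17 = 0

0


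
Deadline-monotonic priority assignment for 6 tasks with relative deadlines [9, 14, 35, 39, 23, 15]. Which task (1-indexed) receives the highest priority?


Sort tasks by relative deadline (ascending):
  Task 1: deadline = 9
  Task 2: deadline = 14
  Task 6: deadline = 15
  Task 5: deadline = 23
  Task 3: deadline = 35
  Task 4: deadline = 39
Priority order (highest first): [1, 2, 6, 5, 3, 4]
Highest priority task = 1

1


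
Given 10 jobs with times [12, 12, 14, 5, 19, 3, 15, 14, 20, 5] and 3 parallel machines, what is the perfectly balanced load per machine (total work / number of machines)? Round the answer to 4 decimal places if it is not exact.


Total processing time = 12 + 12 + 14 + 5 + 19 + 3 + 15 + 14 + 20 + 5 = 119
Number of machines = 3
Ideal balanced load = 119 / 3 = 39.6667

39.6667


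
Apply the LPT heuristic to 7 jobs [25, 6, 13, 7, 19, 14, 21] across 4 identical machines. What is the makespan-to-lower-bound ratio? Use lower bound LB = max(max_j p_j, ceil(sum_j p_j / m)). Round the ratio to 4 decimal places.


LPT order: [25, 21, 19, 14, 13, 7, 6]
Machine loads after assignment: [25, 27, 26, 27]
LPT makespan = 27
Lower bound = max(max_job, ceil(total/4)) = max(25, 27) = 27
Ratio = 27 / 27 = 1.0

1.0


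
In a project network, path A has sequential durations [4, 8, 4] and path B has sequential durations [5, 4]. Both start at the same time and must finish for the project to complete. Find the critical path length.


Path A total = 4 + 8 + 4 = 16
Path B total = 5 + 4 = 9
Critical path = longest path = max(16, 9) = 16

16


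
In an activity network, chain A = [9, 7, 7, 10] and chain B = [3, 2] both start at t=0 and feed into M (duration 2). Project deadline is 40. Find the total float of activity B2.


Forward pass: ES(B2) = sum of predecessors on chain B = 3
EF = ES + duration = 3 + 2 = 5
Backward pass: LF(M) = deadline = 40; LS(M) = 40 - 2 = 38
LF(B2) = LS(M) - sum(successors on chain B) = 38 - 0 = 38
LS = LF - duration = 38 - 2 = 36
Total float = LS - ES = 36 - 3 = 33

33


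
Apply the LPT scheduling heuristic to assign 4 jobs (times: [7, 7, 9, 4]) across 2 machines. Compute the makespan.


Sort jobs in decreasing order (LPT): [9, 7, 7, 4]
Assign each job to the least loaded machine:
  Machine 1: jobs [9, 4], load = 13
  Machine 2: jobs [7, 7], load = 14
Makespan = max load = 14

14


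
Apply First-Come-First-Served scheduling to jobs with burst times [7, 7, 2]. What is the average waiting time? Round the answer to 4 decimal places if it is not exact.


FCFS order (as given): [7, 7, 2]
Waiting times:
  Job 1: wait = 0
  Job 2: wait = 7
  Job 3: wait = 14
Sum of waiting times = 21
Average waiting time = 21/3 = 7.0

7.0


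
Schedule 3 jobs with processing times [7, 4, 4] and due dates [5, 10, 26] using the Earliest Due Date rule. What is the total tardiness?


Sort by due date (EDD order): [(7, 5), (4, 10), (4, 26)]
Compute completion times and tardiness:
  Job 1: p=7, d=5, C=7, tardiness=max(0,7-5)=2
  Job 2: p=4, d=10, C=11, tardiness=max(0,11-10)=1
  Job 3: p=4, d=26, C=15, tardiness=max(0,15-26)=0
Total tardiness = 3

3


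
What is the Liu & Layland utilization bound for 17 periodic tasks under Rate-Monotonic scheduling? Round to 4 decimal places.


Compute 2^(1/17) = 1.0416160107
Subtract 1: 1.0416160107 - 1 = 0.0416160107
Multiply by n: 17 * 0.0416160107 = 0.7074721819
Round to 4 dp: 0.7075

0.7075


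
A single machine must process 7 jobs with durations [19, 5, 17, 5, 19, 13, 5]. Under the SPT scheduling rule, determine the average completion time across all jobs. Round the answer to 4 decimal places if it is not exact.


Sort jobs by processing time (SPT order): [5, 5, 5, 13, 17, 19, 19]
Compute completion times sequentially:
  Job 1: processing = 5, completes at 5
  Job 2: processing = 5, completes at 10
  Job 3: processing = 5, completes at 15
  Job 4: processing = 13, completes at 28
  Job 5: processing = 17, completes at 45
  Job 6: processing = 19, completes at 64
  Job 7: processing = 19, completes at 83
Sum of completion times = 250
Average completion time = 250/7 = 35.7143

35.7143


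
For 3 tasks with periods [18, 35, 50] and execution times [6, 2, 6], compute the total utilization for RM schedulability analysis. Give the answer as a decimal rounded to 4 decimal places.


Compute individual utilizations (exact fractions):
  Task 1: C/T = 6/18 = 1/3 (approx. 0.3333)
  Task 2: C/T = 2/35 (approx. 0.0571)
  Task 3: C/T = 6/50 = 3/25 (approx. 0.12)
Total utilization U = 1/3 + 2/35 + 3/25 = 268/525
Rounded to 4 decimal places: U = 0.5105
RM (Liu & Layland) bound for 3 tasks = 0.779763; compare with U = 268/525 (approx. 0.510476)
U <= bound, so schedulable by RM sufficient condition.

0.5105


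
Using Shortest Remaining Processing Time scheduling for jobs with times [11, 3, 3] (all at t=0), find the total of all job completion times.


Since all jobs arrive at t=0, SRPT equals SPT ordering.
SPT order: [3, 3, 11]
Completion times:
  Job 1: p=3, C=3
  Job 2: p=3, C=6
  Job 3: p=11, C=17
Total completion time = 3 + 6 + 17 = 26

26


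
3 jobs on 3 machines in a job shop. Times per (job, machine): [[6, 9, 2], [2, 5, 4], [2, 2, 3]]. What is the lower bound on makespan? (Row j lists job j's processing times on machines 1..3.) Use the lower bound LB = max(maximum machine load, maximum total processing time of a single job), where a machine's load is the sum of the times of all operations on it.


Machine loads:
  Machine 1: 6 + 2 + 2 = 10
  Machine 2: 9 + 5 + 2 = 16
  Machine 3: 2 + 4 + 3 = 9
Max machine load = 16
Job totals:
  Job 1: 17
  Job 2: 11
  Job 3: 7
Max job total = 17
Lower bound = max(16, 17) = 17

17


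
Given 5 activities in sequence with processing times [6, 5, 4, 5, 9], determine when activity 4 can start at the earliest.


Activity 4 starts after activities 1 through 3 complete.
Predecessor durations: [6, 5, 4]
ES = 6 + 5 + 4 = 15

15


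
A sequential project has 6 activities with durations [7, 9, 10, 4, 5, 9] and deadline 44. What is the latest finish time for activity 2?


LF(activity 2) = deadline - sum of successor durations
Successors: activities 3 through 6 with durations [10, 4, 5, 9]
Sum of successor durations = 28
LF = 44 - 28 = 16

16


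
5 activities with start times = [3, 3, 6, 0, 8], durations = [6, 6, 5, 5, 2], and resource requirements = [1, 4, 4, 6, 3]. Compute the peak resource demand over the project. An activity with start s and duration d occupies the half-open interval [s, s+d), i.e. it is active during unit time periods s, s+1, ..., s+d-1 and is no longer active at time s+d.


Each activity i is active on [start_i, start_i + duration_i).
Compute total resource usage per time slot:
  t=0: active resources = [6], total = 6
  t=1: active resources = [6], total = 6
  t=2: active resources = [6], total = 6
  t=3: active resources = [1, 4, 6], total = 11
  t=4: active resources = [1, 4, 6], total = 11
  t=5: active resources = [1, 4], total = 5
  t=6: active resources = [1, 4, 4], total = 9
  t=7: active resources = [1, 4, 4], total = 9
  t=8: active resources = [1, 4, 4, 3], total = 12
  t=9: active resources = [4, 3], total = 7
  t=10: active resources = [4], total = 4
Peak resource demand = 12

12
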